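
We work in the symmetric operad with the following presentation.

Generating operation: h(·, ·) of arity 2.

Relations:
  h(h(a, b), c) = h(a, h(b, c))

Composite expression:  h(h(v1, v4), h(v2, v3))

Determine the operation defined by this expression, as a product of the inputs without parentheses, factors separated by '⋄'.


v1 ⋄ v4 ⋄ v2 ⋄ v3

Under associativity of h, the answer is the v's in reading order.
h(v1, v4) flattens to v1 ⋄ v4
h(v2, v3) flattens to v2 ⋄ v3
h(h(v1, v4), h(v2, v3)) flattens to v1 ⋄ v4 ⋄ v2 ⋄ v3


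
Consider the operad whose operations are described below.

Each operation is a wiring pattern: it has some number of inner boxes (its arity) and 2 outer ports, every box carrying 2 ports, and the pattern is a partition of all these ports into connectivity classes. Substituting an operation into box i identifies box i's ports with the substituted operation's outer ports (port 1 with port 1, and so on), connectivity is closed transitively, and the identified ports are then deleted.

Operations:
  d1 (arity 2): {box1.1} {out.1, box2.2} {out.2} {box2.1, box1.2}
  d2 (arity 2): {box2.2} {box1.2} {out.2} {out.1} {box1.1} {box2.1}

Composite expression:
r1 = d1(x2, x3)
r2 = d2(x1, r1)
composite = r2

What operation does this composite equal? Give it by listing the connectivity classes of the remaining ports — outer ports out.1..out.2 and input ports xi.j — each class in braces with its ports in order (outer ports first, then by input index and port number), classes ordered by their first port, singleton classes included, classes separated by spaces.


{out.1} {out.2} {x1.1} {x1.2} {x2.1} {x2.2, x3.1} {x3.2}

Treat the ports identified at d2 as solder joints: merge, then drop.
stage d1: inputs (x2, x3), connectivity {out.1, x3.2} {out.2} {x2.1} {x2.2, x3.1}, out.j its boundary
stage d2: inputs (x1, x2, x3), connectivity {out.1} {out.2} {x1.1} {x1.2} {x2.1} {x2.2, x3.1} {x3.2}, out.j its boundary


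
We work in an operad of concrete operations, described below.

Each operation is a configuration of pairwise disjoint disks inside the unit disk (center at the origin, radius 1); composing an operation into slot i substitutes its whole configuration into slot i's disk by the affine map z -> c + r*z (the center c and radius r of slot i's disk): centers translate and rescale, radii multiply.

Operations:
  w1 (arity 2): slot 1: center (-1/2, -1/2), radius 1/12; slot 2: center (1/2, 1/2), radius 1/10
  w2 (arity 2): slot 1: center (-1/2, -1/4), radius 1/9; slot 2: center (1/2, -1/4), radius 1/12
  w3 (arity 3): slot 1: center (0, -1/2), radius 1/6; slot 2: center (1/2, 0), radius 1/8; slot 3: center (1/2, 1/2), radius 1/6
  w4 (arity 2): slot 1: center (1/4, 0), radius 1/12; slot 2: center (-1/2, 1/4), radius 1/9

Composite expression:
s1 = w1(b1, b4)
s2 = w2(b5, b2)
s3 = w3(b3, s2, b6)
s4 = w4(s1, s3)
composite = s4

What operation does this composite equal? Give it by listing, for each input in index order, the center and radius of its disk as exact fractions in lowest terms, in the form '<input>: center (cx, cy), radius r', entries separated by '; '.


Affine substitution under w4: radii multiply and b-centers shift.
for b1, the 2-step affine chain lands on center (5/24, -1/24), radius 1/144
for b4, the 2-step affine chain lands on center (7/24, 1/24), radius 1/120
for b3, the 2-step affine chain lands on center (-1/2, 7/36), radius 1/54
for b5, the 3-step affine chain lands on center (-65/144, 71/288), radius 1/648
for b2, the 3-step affine chain lands on center (-7/16, 71/288), radius 1/864
for b6, the 2-step affine chain lands on center (-4/9, 11/36), radius 1/54

b1: center (5/24, -1/24), radius 1/144; b2: center (-7/16, 71/288), radius 1/864; b3: center (-1/2, 7/36), radius 1/54; b4: center (7/24, 1/24), radius 1/120; b5: center (-65/144, 71/288), radius 1/648; b6: center (-4/9, 11/36), radius 1/54


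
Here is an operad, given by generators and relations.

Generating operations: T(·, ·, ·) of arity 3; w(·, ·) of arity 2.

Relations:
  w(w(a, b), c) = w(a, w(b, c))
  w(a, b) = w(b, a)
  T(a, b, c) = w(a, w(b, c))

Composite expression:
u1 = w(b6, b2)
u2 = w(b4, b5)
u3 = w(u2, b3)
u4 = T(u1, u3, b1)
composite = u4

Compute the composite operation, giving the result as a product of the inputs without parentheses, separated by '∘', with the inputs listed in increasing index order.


b1 ∘ b2 ∘ b3 ∘ b4 ∘ b5 ∘ b6


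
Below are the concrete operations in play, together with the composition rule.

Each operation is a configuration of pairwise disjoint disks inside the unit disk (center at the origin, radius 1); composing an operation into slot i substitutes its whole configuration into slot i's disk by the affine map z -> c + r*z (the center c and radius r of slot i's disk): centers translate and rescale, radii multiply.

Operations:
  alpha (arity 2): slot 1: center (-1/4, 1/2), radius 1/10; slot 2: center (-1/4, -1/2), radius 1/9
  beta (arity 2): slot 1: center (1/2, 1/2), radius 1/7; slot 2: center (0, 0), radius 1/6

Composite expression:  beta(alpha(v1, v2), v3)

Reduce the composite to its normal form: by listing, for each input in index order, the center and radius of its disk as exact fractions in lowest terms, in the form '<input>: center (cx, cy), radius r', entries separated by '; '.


v1: center (13/28, 4/7), radius 1/70; v2: center (13/28, 3/7), radius 1/63; v3: center (0, 0), radius 1/6

Follow each v-input down from beta: c' goes to c + r*c', radius to r*r'.
for v1, the 2-step affine chain lands on center (13/28, 4/7), radius 1/70
for v2, the 2-step affine chain lands on center (13/28, 3/7), radius 1/63
for v3, the 1-step affine chain lands on center (0, 0), radius 1/6


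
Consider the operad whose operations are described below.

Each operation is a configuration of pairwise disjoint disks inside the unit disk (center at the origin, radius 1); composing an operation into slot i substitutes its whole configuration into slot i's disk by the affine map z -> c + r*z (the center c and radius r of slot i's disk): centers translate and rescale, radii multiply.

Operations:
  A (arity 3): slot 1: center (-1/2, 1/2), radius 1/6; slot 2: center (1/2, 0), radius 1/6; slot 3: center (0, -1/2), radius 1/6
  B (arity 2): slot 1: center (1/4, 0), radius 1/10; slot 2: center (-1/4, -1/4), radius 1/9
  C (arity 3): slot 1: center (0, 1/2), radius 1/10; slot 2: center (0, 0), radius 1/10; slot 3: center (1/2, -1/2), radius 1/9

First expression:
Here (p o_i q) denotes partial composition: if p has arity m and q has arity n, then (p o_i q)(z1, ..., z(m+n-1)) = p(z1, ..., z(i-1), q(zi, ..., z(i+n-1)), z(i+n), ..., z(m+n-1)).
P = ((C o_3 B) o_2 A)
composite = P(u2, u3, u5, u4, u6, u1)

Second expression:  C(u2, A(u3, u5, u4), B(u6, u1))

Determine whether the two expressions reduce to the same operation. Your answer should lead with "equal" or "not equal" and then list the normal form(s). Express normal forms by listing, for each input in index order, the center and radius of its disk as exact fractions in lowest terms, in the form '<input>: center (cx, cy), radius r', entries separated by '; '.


equal; the common form is u1: center (17/36, -19/36), radius 1/81; u2: center (0, 1/2), radius 1/10; u3: center (-1/20, 1/20), radius 1/60; u4: center (0, -1/20), radius 1/60; u5: center (1/20, 0), radius 1/60; u6: center (19/36, -1/2), radius 1/90

In normal form, the first expression is u1: center (17/36, -19/36), radius 1/81; u2: center (0, 1/2), radius 1/10; u3: center (-1/20, 1/20), radius 1/60; u4: center (0, -1/20), radius 1/60; u5: center (1/20, 0), radius 1/60; u6: center (19/36, -1/2), radius 1/90
In normal form, the second expression is u1: center (17/36, -19/36), radius 1/81; u2: center (0, 1/2), radius 1/10; u3: center (-1/20, 1/20), radius 1/60; u4: center (0, -1/20), radius 1/60; u5: center (1/20, 0), radius 1/60; u6: center (19/36, -1/2), radius 1/90
Both agree, so they are equal.


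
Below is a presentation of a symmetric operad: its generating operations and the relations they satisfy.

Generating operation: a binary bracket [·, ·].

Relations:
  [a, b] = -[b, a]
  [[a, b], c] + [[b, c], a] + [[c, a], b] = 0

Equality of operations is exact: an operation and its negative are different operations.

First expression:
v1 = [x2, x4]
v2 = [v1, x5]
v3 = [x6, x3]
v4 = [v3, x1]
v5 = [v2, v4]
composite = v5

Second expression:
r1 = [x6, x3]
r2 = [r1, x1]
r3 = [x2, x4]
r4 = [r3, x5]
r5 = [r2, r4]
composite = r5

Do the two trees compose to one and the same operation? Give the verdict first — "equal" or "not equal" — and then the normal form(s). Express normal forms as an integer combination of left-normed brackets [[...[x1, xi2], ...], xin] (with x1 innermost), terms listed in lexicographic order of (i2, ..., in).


not equal; the first gives -[[[[[x1, x3], x6], x2], x4], x5] + [[[[[x1, x3], x6], x4], x2], x5] + [[[[[x1, x3], x6], x5], x2], x4] - [[[[[x1, x3], x6], x5], x4], x2] + [[[[[x1, x6], x3], x2], x4], x5] - [[[[[x1, x6], x3], x4], x2], x5] - [[[[[x1, x6], x3], x5], x2], x4] + [[[[[x1, x6], x3], x5], x4], x2] and the second [[[[[x1, x3], x6], x2], x4], x5] - [[[[[x1, x3], x6], x4], x2], x5] - [[[[[x1, x3], x6], x5], x2], x4] + [[[[[x1, x3], x6], x5], x4], x2] - [[[[[x1, x6], x3], x2], x4], x5] + [[[[[x1, x6], x3], x4], x2], x5] + [[[[[x1, x6], x3], x5], x2], x4] - [[[[[x1, x6], x3], x5], x4], x2]

The first expression reduces to -[[[[[x1, x3], x6], x2], x4], x5] + [[[[[x1, x3], x6], x4], x2], x5] + [[[[[x1, x3], x6], x5], x2], x4] - [[[[[x1, x3], x6], x5], x4], x2] + [[[[[x1, x6], x3], x2], x4], x5] - [[[[[x1, x6], x3], x4], x2], x5] - [[[[[x1, x6], x3], x5], x2], x4] + [[[[[x1, x6], x3], x5], x4], x2]
The second expression reduces to [[[[[x1, x3], x6], x2], x4], x5] - [[[[[x1, x3], x6], x4], x2], x5] - [[[[[x1, x3], x6], x5], x2], x4] + [[[[[x1, x3], x6], x5], x4], x2] - [[[[[x1, x6], x3], x2], x4], x5] + [[[[[x1, x6], x3], x4], x2], x5] + [[[[[x1, x6], x3], x5], x2], x4] - [[[[[x1, x6], x3], x5], x4], x2]
The forms do not match — not equal.


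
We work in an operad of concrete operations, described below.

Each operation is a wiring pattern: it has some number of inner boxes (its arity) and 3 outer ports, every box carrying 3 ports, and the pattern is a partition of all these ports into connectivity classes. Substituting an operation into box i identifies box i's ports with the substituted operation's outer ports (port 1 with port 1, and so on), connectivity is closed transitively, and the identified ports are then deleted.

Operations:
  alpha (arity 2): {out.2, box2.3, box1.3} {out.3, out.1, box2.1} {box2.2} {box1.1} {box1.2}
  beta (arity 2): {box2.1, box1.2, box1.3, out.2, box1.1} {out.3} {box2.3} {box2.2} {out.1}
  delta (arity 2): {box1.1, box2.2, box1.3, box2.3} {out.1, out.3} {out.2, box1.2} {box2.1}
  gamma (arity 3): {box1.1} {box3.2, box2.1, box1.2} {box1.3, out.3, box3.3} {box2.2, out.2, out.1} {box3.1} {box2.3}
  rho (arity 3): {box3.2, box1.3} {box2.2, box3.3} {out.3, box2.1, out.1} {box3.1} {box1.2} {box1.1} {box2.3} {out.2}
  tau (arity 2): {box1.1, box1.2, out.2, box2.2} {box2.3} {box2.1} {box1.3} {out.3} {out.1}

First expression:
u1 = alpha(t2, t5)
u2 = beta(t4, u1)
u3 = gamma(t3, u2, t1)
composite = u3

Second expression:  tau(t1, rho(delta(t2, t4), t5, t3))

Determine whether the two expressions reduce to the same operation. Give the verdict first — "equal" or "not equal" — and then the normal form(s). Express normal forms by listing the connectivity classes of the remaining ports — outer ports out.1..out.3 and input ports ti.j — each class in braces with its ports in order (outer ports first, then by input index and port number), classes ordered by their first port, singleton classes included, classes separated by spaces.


not equal; the first gives {out.1, out.2, t4.1, t4.2, t4.3, t5.1} {out.3, t1.3, t3.3} {t1.1} {t1.2, t3.2} {t2.1} {t2.2} {t2.3, t5.3} {t3.1} {t5.2} and the second {out.1} {out.2, t1.1, t1.2} {out.3} {t1.3} {t2.1, t2.3, t4.2, t4.3} {t2.2} {t3.1} {t3.2} {t3.3, t5.2} {t4.1} {t5.1} {t5.3}

In normal form, the first expression is {out.1, out.2, t4.1, t4.2, t4.3, t5.1} {out.3, t1.3, t3.3} {t1.1} {t1.2, t3.2} {t2.1} {t2.2} {t2.3, t5.3} {t3.1} {t5.2}
In normal form, the second expression is {out.1} {out.2, t1.1, t1.2} {out.3} {t1.3} {t2.1, t2.3, t4.2, t4.3} {t2.2} {t3.1} {t3.2} {t3.3, t5.2} {t4.1} {t5.1} {t5.3}
Distinct normal forms: not equal.


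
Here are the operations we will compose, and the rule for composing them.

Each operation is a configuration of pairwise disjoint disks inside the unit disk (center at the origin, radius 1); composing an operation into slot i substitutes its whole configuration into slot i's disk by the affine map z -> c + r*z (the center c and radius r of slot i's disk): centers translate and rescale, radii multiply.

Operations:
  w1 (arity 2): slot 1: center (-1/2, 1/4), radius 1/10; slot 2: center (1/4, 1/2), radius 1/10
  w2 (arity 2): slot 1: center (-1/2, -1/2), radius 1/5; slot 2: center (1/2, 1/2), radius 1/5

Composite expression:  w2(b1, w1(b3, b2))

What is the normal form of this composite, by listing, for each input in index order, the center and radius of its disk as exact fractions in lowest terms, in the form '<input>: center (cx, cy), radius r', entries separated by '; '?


b1: center (-1/2, -1/2), radius 1/5; b2: center (11/20, 3/5), radius 1/50; b3: center (2/5, 11/20), radius 1/50

Affine substitution under w2: radii multiply and b-centers shift.
input b1: applying the 1 nested substitution gives center (-1/2, -1/2), radius 1/5
input b3: applying the 2 nested substitutions gives center (2/5, 11/20), radius 1/50
input b2: applying the 2 nested substitutions gives center (11/20, 3/5), radius 1/50


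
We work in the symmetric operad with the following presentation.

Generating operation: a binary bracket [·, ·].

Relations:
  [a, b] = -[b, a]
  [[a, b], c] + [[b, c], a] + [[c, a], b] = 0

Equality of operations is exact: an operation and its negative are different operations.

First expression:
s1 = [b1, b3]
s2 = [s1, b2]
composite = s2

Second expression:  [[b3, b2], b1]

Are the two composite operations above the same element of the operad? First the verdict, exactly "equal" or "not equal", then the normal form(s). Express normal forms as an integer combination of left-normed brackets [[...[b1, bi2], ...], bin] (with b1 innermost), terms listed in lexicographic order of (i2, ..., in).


Reducing the first expression gives [[b1, b3], b2]
Reducing the second expression gives [[b1, b2], b3] - [[b1, b3], b2]
They disagree, so not equal.

not equal — first [[b1, b3], b2], second [[b1, b2], b3] - [[b1, b3], b2]


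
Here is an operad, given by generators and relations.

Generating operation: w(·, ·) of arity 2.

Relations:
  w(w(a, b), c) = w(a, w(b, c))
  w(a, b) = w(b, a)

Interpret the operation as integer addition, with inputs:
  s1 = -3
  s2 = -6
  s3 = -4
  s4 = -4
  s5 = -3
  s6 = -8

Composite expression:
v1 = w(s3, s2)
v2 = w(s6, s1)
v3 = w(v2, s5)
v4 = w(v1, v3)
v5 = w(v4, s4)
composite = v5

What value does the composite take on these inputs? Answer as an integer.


-28

w(s3, s2) = -10
w(s6, s1) = -11
w(w(s6, s1), s5) = -14
w(w(s3, s2), w(w(s6, s1), s5)) = -24
w(w(w(s3, s2), w(w(s6, s1), s5)), s4) = -28


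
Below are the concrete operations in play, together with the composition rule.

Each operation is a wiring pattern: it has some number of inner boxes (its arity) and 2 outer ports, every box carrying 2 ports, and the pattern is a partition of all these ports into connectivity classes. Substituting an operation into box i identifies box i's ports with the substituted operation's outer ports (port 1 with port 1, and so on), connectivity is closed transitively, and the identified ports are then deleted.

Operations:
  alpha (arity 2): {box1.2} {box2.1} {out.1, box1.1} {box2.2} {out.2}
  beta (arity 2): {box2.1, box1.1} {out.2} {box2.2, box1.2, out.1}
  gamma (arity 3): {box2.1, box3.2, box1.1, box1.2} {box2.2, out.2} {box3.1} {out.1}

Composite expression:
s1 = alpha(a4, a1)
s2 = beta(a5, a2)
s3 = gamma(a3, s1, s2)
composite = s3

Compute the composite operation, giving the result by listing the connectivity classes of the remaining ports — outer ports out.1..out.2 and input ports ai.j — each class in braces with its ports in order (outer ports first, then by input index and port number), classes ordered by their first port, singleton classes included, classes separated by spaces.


Treat the ports identified at gamma as solder joints: merge, then drop.
through alpha, on inputs (a4, a1): {out.1, a4.1} {out.2} {a1.1} {a1.2} {a4.2} (out.j = stage outer ports)
through beta, on inputs (a5, a2): {out.1, a2.2, a5.2} {out.2} {a2.1, a5.1} (out.j = stage outer ports)
through gamma, on inputs (a3, a4, a1, a5, a2): {out.1} {out.2} {a1.1} {a1.2} {a2.1, a5.1} {a2.2, a5.2} {a3.1, a3.2, a4.1} {a4.2} (out.j = stage outer ports)

{out.1} {out.2} {a1.1} {a1.2} {a2.1, a5.1} {a2.2, a5.2} {a3.1, a3.2, a4.1} {a4.2}


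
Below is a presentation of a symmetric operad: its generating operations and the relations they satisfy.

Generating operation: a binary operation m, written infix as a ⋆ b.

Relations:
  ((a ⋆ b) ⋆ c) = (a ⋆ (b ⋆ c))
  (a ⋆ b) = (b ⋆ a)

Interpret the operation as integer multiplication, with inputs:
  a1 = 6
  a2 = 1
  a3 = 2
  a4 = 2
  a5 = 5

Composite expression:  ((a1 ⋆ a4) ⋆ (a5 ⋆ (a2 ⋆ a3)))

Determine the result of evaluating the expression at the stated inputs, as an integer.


120

(a1 ⋆ a4) = 12
(a2 ⋆ a3) = 2
(a5 ⋆ (a2 ⋆ a3)) = 10
((a1 ⋆ a4) ⋆ (a5 ⋆ (a2 ⋆ a3))) = 120


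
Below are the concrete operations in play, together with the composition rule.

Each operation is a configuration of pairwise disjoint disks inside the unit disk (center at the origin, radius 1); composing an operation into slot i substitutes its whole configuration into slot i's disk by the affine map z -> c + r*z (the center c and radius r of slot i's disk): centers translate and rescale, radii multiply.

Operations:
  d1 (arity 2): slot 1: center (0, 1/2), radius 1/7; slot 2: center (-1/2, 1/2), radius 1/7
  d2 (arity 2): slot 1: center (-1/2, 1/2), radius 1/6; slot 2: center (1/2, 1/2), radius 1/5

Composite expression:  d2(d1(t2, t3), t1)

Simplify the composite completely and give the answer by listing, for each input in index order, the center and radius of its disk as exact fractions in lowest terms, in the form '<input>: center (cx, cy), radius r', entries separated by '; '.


t1: center (1/2, 1/2), radius 1/5; t2: center (-1/2, 7/12), radius 1/42; t3: center (-7/12, 7/12), radius 1/42

Follow each t-input down from d2: c' goes to c + r*c', radius to r*r'.
for t2, the 2-step affine chain lands on center (-1/2, 7/12), radius 1/42
for t3, the 2-step affine chain lands on center (-7/12, 7/12), radius 1/42
for t1, the 1-step affine chain lands on center (1/2, 1/2), radius 1/5


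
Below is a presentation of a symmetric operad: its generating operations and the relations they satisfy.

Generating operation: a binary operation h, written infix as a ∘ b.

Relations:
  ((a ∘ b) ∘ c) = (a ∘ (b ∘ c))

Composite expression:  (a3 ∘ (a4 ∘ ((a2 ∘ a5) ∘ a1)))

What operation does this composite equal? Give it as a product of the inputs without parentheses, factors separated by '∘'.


a3 ∘ a4 ∘ a2 ∘ a5 ∘ a1

Every regrouping of h is equal, so read the a-inputs in written order.
(a2 ∘ a5) flattens to a2 ∘ a5
((a2 ∘ a5) ∘ a1) flattens to a2 ∘ a5 ∘ a1
(a4 ∘ ((a2 ∘ a5) ∘ a1)) flattens to a4 ∘ a2 ∘ a5 ∘ a1
(a3 ∘ (a4 ∘ ((a2 ∘ a5) ∘ a1))) flattens to a3 ∘ a4 ∘ a2 ∘ a5 ∘ a1


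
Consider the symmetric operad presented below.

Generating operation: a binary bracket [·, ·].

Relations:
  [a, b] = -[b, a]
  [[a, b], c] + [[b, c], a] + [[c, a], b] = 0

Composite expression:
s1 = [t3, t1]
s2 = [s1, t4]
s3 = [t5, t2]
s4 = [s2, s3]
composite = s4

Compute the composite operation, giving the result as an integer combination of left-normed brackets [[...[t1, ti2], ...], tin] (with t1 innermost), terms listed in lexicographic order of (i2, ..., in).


[[[[t1, t3], t4], t2], t5] - [[[[t1, t3], t4], t5], t2]


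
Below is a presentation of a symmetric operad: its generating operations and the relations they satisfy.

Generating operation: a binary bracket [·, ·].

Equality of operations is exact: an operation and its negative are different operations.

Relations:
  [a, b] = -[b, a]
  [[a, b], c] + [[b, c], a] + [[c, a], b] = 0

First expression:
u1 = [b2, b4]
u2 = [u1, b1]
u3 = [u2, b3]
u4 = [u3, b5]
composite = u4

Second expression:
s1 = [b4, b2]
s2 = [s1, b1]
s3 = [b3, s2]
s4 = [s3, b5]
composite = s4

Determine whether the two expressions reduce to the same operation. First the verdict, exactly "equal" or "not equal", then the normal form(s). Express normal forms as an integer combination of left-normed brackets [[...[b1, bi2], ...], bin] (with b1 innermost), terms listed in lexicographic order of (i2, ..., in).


equal; both compose to -[[[[b1, b2], b4], b3], b5] + [[[[b1, b4], b2], b3], b5]

In normal form, the first expression is -[[[[b1, b2], b4], b3], b5] + [[[[b1, b4], b2], b3], b5]
In normal form, the second expression is -[[[[b1, b2], b4], b3], b5] + [[[[b1, b4], b2], b3], b5]
Same normal form: equal.


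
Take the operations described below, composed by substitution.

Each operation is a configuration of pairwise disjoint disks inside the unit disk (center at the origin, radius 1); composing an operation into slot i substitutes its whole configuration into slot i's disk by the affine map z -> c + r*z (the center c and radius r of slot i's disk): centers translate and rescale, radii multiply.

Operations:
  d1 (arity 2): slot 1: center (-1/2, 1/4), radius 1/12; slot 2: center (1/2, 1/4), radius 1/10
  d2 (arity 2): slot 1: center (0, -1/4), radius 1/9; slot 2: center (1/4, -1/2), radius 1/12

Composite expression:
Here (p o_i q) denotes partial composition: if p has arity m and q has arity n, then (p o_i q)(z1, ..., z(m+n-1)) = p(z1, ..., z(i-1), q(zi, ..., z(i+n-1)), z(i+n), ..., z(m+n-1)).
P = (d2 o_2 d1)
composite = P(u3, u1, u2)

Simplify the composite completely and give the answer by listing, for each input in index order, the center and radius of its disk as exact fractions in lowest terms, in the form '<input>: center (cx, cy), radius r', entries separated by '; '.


u1: center (5/24, -23/48), radius 1/144; u2: center (7/24, -23/48), radius 1/120; u3: center (0, -1/4), radius 1/9

Nesting under d2 composes maps z -> c + r*z down each u-path.
u3: after 1 affine step, its disk has center (0, -1/4), radius 1/9
u1: after 2 affine steps, its disk has center (5/24, -23/48), radius 1/144
u2: after 2 affine steps, its disk has center (7/24, -23/48), radius 1/120


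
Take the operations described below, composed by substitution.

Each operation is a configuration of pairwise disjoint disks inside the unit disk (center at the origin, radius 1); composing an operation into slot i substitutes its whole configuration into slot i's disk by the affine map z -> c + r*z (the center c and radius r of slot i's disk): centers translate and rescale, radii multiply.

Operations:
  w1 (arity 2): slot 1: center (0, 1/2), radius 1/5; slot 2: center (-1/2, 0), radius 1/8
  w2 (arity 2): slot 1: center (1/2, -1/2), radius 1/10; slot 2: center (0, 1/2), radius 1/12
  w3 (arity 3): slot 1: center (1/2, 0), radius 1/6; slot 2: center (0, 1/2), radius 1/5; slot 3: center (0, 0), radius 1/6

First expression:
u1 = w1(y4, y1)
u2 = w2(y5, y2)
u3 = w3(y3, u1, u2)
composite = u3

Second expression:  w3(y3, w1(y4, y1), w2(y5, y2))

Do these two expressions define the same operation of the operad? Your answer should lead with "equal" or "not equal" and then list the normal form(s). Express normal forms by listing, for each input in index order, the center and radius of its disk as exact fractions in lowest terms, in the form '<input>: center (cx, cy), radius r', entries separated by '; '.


equal; both compose to y1: center (-1/10, 1/2), radius 1/40; y2: center (0, 1/12), radius 1/72; y3: center (1/2, 0), radius 1/6; y4: center (0, 3/5), radius 1/25; y5: center (1/12, -1/12), radius 1/60


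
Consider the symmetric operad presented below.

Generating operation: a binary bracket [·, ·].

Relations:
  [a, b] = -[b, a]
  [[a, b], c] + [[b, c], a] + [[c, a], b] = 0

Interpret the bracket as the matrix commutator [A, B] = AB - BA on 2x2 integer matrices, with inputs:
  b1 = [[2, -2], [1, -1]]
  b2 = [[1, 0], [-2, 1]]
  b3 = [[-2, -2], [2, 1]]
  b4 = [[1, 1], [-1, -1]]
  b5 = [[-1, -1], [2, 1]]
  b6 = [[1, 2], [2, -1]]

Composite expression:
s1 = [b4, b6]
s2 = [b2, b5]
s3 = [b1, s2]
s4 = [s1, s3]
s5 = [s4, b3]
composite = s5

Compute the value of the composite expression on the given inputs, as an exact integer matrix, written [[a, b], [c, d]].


[[384, 224], [-352, -384]]

[b4, b6] = [[4, 2], [-6, -4]]
[b2, b5] = [[-2, 0], [4, 2]]
[b1, [b2, b5]] = [[-8, -8], [-16, 8]]
[[b4, b6], [b1, [b2, b5]]] = [[-80, -32], [224, 80]]
[[[b4, b6], [b1, [b2, b5]]], b3] = [[384, 224], [-352, -384]]


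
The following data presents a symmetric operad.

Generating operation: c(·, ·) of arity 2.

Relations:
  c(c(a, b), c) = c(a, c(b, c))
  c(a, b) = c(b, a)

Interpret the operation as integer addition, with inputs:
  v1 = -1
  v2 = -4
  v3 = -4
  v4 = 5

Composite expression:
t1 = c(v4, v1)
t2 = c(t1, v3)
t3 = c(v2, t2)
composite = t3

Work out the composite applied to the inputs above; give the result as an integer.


-4


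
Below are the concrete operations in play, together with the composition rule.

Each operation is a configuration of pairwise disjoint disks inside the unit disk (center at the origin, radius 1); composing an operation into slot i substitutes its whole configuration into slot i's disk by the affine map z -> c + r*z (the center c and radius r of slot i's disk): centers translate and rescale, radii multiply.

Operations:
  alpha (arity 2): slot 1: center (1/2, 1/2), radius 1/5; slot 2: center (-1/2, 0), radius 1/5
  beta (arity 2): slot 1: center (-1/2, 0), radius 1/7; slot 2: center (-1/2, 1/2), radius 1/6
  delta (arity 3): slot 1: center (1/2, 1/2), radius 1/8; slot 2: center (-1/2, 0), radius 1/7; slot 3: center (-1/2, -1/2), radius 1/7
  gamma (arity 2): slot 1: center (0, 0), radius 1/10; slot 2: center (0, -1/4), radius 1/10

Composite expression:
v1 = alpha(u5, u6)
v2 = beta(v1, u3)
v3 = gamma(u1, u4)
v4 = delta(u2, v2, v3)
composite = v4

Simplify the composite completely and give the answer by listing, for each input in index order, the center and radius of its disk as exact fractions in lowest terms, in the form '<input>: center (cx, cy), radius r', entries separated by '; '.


u1: center (-1/2, -1/2), radius 1/70; u2: center (1/2, 1/2), radius 1/8; u3: center (-4/7, 1/14), radius 1/42; u4: center (-1/2, -15/28), radius 1/70; u5: center (-55/98, 1/98), radius 1/245; u6: center (-57/98, 0), radius 1/245

Nesting under delta composes maps z -> c + r*z down each u-path.
u2 passes through 1 substitution, ending at center (1/2, 1/2), radius 1/8
u5 passes through 3 substitutions, ending at center (-55/98, 1/98), radius 1/245
u6 passes through 3 substitutions, ending at center (-57/98, 0), radius 1/245
u3 passes through 2 substitutions, ending at center (-4/7, 1/14), radius 1/42
u1 passes through 2 substitutions, ending at center (-1/2, -1/2), radius 1/70
u4 passes through 2 substitutions, ending at center (-1/2, -15/28), radius 1/70


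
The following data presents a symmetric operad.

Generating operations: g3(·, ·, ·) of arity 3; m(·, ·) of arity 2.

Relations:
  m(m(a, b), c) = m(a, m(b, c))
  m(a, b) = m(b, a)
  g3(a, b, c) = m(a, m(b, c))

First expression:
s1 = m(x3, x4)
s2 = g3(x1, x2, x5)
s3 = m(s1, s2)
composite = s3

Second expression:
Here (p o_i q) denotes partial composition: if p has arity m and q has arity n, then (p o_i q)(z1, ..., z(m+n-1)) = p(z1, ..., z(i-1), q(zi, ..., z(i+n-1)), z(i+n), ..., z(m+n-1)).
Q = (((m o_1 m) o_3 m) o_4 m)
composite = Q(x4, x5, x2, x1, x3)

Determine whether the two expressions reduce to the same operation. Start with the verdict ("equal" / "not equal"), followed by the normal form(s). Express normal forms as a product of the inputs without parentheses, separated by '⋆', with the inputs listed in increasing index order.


equal: each reduces to x1 ⋆ x2 ⋆ x3 ⋆ x4 ⋆ x5


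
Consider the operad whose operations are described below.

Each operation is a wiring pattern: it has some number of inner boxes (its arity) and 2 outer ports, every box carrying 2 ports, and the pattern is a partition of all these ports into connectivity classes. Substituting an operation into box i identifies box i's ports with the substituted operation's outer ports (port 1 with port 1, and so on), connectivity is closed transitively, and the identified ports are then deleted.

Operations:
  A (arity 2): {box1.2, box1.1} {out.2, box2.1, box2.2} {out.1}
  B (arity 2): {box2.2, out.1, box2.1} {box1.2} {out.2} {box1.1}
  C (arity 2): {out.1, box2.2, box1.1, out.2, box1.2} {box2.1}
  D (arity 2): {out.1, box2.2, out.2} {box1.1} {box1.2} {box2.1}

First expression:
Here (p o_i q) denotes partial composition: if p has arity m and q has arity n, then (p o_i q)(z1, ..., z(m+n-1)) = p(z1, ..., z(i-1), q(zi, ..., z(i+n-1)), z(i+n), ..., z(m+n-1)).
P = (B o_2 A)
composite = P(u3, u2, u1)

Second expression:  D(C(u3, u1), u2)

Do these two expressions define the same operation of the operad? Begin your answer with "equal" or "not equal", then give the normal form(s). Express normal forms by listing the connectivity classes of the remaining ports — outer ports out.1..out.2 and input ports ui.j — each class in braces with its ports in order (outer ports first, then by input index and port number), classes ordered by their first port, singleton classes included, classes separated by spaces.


not equal; the first gives {out.1, u1.1, u1.2} {out.2} {u2.1, u2.2} {u3.1} {u3.2} and the second {out.1, out.2, u2.2} {u1.1} {u1.2, u3.1, u3.2} {u2.1}

The first composite normalizes to {out.1, u1.1, u1.2} {out.2} {u2.1, u2.2} {u3.1} {u3.2}
The second composite normalizes to {out.1, out.2, u2.2} {u1.1} {u1.2, u3.1, u3.2} {u2.1}
Different reductions; not equal.


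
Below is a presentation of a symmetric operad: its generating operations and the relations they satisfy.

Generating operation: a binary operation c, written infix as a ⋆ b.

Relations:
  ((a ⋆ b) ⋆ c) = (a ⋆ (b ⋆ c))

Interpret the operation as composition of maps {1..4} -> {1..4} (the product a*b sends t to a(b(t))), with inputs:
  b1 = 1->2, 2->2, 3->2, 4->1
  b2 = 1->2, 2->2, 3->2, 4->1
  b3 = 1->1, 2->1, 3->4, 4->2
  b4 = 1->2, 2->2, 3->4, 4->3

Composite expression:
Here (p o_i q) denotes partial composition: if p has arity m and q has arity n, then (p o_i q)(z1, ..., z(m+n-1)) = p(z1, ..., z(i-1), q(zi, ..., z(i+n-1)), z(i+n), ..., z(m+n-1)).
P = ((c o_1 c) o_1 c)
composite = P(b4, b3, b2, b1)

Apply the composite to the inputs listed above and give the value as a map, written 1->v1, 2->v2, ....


(b4 ⋆ b3) = 1->2, 2->2, 3->3, 4->2
((b4 ⋆ b3) ⋆ b2) = 1->2, 2->2, 3->2, 4->2
(((b4 ⋆ b3) ⋆ b2) ⋆ b1) = 1->2, 2->2, 3->2, 4->2

1->2, 2->2, 3->2, 4->2


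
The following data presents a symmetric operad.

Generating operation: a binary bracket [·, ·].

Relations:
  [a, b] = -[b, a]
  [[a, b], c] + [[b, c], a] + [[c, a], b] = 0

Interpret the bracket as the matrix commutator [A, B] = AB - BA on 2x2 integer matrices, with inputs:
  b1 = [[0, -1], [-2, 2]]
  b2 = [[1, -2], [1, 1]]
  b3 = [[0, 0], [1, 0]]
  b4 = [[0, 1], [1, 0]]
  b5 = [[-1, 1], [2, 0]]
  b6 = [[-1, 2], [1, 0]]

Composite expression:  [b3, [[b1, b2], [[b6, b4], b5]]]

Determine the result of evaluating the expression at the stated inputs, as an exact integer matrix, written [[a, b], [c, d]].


[[-14, 0], [-44, 14]]

[b1, b2] = [[-5, 4], [2, 5]]
[b6, b4] = [[1, -1], [1, -1]]
[[b6, b4], b5] = [[-3, 1], [-5, 3]]
[[b1, b2], [[b6, b4], b5]] = [[-22, 14], [-62, 22]]
[b3, [[b1, b2], [[b6, b4], b5]]] = [[-14, 0], [-44, 14]]


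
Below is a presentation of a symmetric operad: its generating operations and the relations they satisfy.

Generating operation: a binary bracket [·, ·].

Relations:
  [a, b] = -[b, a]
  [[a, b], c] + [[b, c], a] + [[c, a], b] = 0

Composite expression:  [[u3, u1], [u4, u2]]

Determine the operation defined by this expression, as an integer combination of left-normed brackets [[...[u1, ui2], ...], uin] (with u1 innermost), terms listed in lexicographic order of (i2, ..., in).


Skip Jacobi rewriting: expand, keep u1-initial words, read off terms.
Composite bracket: [[u3, u1], [u4, u2]]
Expanding via [a, b] = ab - ba: 8 signed words (2^3 = 8).
Keep just the words that open with u1:
  u1u3u2u4 appears with sign +1, giving the term +[[[u1, u3], u2], u4]
  u1u3u4u2 appears with sign -1, giving the term -[[[u1, u3], u4], u2]

[[[u1, u3], u2], u4] - [[[u1, u3], u4], u2]


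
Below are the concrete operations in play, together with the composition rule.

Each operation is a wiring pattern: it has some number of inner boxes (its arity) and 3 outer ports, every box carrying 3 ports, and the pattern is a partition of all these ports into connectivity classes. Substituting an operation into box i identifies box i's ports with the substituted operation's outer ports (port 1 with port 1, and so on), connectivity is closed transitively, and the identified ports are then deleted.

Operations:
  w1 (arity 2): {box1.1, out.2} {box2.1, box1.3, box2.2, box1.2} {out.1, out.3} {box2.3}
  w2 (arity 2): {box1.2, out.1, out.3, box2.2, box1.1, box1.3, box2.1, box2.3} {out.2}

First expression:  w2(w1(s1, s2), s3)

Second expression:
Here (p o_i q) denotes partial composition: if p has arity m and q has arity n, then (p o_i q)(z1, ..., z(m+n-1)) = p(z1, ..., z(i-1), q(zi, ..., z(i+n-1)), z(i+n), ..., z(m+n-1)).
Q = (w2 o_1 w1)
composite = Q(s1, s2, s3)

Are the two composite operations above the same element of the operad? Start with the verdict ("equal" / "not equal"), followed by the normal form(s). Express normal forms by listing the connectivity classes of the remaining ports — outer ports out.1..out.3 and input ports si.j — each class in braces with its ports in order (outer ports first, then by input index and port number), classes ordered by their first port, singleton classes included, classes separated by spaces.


equal — both sides give {out.1, out.3, s1.1, s3.1, s3.2, s3.3} {out.2} {s1.2, s1.3, s2.1, s2.2} {s2.3}

Normal form of the first expression: {out.1, out.3, s1.1, s3.1, s3.2, s3.3} {out.2} {s1.2, s1.3, s2.1, s2.2} {s2.3}
Normal form of the second expression: {out.1, out.3, s1.1, s3.1, s3.2, s3.3} {out.2} {s1.2, s1.3, s2.1, s2.2} {s2.3}
One common form — equal.


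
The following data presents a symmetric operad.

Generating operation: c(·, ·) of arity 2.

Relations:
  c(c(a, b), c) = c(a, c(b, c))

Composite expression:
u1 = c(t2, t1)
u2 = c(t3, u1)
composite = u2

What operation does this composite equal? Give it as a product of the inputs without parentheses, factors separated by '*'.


Associativity of c dissolves the nesting; only the t-input order survives.
c(t2, t1) spells out as t2 * t1
c(t3, c(t2, t1)) spells out as t3 * t2 * t1

t3 * t2 * t1


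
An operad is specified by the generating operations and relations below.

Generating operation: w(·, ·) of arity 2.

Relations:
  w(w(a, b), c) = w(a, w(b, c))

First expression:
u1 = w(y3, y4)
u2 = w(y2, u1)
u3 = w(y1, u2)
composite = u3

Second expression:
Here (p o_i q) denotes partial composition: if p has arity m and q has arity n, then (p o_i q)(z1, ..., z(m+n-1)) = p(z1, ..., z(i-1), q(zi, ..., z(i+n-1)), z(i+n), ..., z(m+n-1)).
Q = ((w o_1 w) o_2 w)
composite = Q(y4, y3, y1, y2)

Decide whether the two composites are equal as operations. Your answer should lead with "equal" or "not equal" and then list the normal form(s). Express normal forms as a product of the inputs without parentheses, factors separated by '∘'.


not equal: they reduce to y1 ∘ y2 ∘ y3 ∘ y4 and y4 ∘ y3 ∘ y1 ∘ y2

Reducing the first expression gives y1 ∘ y2 ∘ y3 ∘ y4
Reducing the second expression gives y4 ∘ y3 ∘ y1 ∘ y2
The normal forms differ: not equal.


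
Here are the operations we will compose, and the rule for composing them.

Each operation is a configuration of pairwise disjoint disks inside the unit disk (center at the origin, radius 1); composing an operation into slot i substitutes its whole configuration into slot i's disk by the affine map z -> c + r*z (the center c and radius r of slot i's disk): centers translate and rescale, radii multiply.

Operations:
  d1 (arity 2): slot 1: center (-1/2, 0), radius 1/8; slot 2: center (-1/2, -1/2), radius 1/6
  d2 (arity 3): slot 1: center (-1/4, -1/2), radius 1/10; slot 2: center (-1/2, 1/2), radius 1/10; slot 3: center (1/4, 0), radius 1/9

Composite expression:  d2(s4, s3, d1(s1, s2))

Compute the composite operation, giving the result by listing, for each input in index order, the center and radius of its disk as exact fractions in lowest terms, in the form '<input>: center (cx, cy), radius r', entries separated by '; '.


s1: center (7/36, 0), radius 1/72; s2: center (7/36, -1/18), radius 1/54; s3: center (-1/2, 1/2), radius 1/10; s4: center (-1/4, -1/2), radius 1/10

Nesting under d2 composes maps z -> c + r*z down each s-path.
input s4: applying the 1 nested substitution gives center (-1/4, -1/2), radius 1/10
input s3: applying the 1 nested substitution gives center (-1/2, 1/2), radius 1/10
input s1: applying the 2 nested substitutions gives center (7/36, 0), radius 1/72
input s2: applying the 2 nested substitutions gives center (7/36, -1/18), radius 1/54


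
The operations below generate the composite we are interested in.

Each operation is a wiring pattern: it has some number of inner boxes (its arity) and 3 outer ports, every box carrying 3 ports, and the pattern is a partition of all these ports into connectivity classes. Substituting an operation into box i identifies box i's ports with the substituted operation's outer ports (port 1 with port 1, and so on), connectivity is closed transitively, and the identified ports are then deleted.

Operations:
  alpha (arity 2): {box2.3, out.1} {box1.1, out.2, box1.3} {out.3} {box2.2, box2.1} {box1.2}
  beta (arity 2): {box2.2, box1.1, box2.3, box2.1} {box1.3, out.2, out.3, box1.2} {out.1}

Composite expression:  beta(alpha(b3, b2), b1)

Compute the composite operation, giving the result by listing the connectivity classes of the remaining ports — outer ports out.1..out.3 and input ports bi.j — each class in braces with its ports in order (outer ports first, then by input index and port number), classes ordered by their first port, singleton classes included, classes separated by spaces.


{out.1} {out.2, out.3, b3.1, b3.3} {b1.1, b1.2, b1.3, b2.3} {b2.1, b2.2} {b3.2}

Reachability decides: close wires over beta-identified ports.
composing alpha on (b3, b2), with out.j its own outer ports: {out.1, b2.3} {out.2, b3.1, b3.3} {out.3} {b2.1, b2.2} {b3.2}
composing beta on (b3, b2, b1), with out.j its own outer ports: {out.1} {out.2, out.3, b3.1, b3.3} {b1.1, b1.2, b1.3, b2.3} {b2.1, b2.2} {b3.2}


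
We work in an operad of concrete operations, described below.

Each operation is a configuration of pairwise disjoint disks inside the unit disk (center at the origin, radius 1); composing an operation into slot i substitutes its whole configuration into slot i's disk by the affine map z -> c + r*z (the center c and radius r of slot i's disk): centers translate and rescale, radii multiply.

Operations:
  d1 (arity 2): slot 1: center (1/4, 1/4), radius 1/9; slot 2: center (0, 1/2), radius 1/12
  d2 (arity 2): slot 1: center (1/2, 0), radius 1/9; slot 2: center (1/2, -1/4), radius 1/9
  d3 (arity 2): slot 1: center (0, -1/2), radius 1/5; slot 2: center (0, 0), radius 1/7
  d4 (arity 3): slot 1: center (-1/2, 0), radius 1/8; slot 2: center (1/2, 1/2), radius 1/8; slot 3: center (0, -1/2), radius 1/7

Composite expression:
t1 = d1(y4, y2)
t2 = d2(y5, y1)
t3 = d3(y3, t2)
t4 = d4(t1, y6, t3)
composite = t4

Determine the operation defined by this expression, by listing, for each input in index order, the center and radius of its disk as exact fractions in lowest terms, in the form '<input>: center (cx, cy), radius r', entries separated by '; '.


y1: center (1/98, -99/196), radius 1/441; y2: center (-1/2, 1/16), radius 1/96; y3: center (0, -4/7), radius 1/35; y4: center (-15/32, 1/32), radius 1/72; y5: center (1/98, -1/2), radius 1/441; y6: center (1/2, 1/2), radius 1/8
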